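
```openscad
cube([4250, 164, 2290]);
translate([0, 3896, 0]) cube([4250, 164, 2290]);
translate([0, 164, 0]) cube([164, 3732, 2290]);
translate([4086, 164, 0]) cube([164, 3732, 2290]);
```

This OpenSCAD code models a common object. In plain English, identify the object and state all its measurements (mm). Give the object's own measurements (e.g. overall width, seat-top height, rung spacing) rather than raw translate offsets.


The wall frame of a small rectangular building: four walls, each 2290 mm tall and 164 mm thick, enclosing a footprint 4250 mm (x) by 4060 mm (y) outside-to-outside, with no floor or roof. The front and back walls (the −y and +y sides) span the full width; the two side walls fit between them.


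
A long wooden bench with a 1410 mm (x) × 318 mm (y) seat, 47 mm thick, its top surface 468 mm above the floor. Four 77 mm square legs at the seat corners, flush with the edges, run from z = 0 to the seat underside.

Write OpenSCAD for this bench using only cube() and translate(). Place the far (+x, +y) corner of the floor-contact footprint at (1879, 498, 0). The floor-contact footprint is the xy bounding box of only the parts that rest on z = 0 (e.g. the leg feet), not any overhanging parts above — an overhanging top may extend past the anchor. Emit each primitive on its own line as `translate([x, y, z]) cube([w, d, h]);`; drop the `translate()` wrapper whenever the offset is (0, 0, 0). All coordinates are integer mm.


// leg_h = 468 − 47 = 421
translate([469, 180, 421]) cube([1410, 318, 47]);
translate([469, 180, 0]) cube([77, 77, 421]);
translate([469, 421, 0]) cube([77, 77, 421]);
translate([1802, 180, 0]) cube([77, 77, 421]);
translate([1802, 421, 0]) cube([77, 77, 421]);


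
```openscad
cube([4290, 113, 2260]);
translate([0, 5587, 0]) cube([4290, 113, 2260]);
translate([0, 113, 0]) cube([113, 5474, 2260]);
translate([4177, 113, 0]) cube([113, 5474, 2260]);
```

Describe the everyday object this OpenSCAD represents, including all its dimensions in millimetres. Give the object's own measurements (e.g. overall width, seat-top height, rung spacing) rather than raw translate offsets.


The wall frame of a small rectangular building: four walls, each 2260 mm tall and 113 mm thick, enclosing a footprint 4290 mm (x) by 5700 mm (y) outside-to-outside, with no floor or roof. The front and back walls (the −y and +y sides) span the full width; the two side walls fit between them.


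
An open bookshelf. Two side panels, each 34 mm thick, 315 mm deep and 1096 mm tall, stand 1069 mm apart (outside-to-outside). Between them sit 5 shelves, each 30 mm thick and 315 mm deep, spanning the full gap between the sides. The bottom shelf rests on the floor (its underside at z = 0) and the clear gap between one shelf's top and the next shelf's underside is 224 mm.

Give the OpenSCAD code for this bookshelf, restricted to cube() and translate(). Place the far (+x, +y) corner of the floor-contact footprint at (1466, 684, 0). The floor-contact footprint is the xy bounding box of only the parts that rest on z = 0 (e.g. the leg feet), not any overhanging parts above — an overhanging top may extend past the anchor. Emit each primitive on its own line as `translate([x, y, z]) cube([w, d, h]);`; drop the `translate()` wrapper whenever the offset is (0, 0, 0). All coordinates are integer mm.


translate([397, 369, 0]) cube([34, 315, 1096]);
translate([1432, 369, 0]) cube([34, 315, 1096]);
translate([431, 369, 0]) cube([1001, 315, 30]);
translate([431, 369, 254]) cube([1001, 315, 30]);
translate([431, 369, 508]) cube([1001, 315, 30]);
translate([431, 369, 762]) cube([1001, 315, 30]);
translate([431, 369, 1016]) cube([1001, 315, 30]);


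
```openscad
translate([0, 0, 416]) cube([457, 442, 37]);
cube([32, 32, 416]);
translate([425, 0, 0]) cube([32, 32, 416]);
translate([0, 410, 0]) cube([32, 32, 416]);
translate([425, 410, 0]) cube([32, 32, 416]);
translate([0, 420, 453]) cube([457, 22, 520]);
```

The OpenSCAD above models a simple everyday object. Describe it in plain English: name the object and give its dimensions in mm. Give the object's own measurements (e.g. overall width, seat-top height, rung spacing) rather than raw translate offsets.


A chair. The seat is a 457×442×37 mm slab with its top at z = 453 mm, on four 32×32 mm corner legs (flush with the seat edges, standing on z = 0). A flat backrest 22 mm thick, 520 mm tall, spans the full seat width and rises from the seat top along its +y edge, rear face flush with the rear of the seat.


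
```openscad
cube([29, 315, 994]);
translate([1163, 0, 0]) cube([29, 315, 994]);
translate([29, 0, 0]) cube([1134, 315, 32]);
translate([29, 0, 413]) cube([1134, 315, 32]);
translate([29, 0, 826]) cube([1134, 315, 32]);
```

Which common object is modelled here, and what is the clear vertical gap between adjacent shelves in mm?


A bookshelf. The clear shelf gap is 381 mm.

Two tall side panels with 3 horizontal boards between them — a bookshelf. The first two shelf undersides are at z = 0 and z = 413; with shelf thickness 32, the clear gap is 413 − 0 − 32 = 381 mm.


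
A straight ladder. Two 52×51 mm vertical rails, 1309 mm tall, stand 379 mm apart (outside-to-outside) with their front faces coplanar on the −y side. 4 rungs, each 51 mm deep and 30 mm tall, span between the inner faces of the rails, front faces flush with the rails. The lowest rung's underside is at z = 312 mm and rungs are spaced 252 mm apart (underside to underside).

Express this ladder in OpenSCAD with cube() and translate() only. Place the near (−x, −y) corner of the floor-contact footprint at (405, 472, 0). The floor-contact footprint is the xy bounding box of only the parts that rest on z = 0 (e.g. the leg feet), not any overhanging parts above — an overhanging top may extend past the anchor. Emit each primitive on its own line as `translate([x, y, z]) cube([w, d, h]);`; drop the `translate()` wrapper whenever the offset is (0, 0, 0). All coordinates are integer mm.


translate([405, 472, 0]) cube([52, 51, 1309]);
translate([732, 472, 0]) cube([52, 51, 1309]);
translate([457, 472, 312]) cube([275, 51, 30]);
translate([457, 472, 564]) cube([275, 51, 30]);
translate([457, 472, 816]) cube([275, 51, 30]);
translate([457, 472, 1068]) cube([275, 51, 30]);


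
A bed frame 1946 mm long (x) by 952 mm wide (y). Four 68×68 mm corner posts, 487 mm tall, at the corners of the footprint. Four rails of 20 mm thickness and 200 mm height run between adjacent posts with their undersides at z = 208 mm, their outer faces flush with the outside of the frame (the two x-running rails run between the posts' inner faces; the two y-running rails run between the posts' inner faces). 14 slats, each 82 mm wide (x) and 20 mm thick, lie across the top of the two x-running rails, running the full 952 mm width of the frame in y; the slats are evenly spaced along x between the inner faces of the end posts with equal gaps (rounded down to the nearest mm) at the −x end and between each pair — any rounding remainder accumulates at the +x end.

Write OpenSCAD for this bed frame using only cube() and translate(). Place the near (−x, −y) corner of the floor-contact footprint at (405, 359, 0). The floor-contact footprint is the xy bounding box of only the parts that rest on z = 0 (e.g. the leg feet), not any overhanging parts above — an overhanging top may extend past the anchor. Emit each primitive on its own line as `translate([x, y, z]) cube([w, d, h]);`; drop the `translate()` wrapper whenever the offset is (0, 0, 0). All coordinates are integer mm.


translate([405, 359, 0]) cube([68, 68, 487]);
translate([405, 1243, 0]) cube([68, 68, 487]);
translate([2283, 359, 0]) cube([68, 68, 487]);
translate([2283, 1243, 0]) cube([68, 68, 487]);
translate([473, 359, 208]) cube([1810, 20, 200]);
translate([473, 1291, 208]) cube([1810, 20, 200]);
translate([405, 427, 208]) cube([20, 816, 200]);
translate([2331, 427, 208]) cube([20, 816, 200]);
translate([517, 359, 408]) cube([82, 952, 20]);
translate([643, 359, 408]) cube([82, 952, 20]);
translate([769, 359, 408]) cube([82, 952, 20]);
translate([895, 359, 408]) cube([82, 952, 20]);
translate([1021, 359, 408]) cube([82, 952, 20]);
translate([1147, 359, 408]) cube([82, 952, 20]);
translate([1273, 359, 408]) cube([82, 952, 20]);
translate([1399, 359, 408]) cube([82, 952, 20]);
translate([1525, 359, 408]) cube([82, 952, 20]);
translate([1651, 359, 408]) cube([82, 952, 20]);
translate([1777, 359, 408]) cube([82, 952, 20]);
translate([1903, 359, 408]) cube([82, 952, 20]);
translate([2029, 359, 408]) cube([82, 952, 20]);
translate([2155, 359, 408]) cube([82, 952, 20]);


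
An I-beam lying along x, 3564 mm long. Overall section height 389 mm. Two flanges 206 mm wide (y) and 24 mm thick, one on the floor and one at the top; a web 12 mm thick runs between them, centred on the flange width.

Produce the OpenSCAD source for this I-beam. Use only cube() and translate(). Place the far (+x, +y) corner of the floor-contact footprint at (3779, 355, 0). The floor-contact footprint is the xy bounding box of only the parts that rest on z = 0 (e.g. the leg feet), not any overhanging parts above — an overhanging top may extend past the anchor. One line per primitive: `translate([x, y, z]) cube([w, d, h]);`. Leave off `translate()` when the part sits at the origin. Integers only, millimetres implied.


translate([215, 149, 0]) cube([3564, 206, 24]);
translate([215, 246, 24]) cube([3564, 12, 341]);
translate([215, 149, 365]) cube([3564, 206, 24]);


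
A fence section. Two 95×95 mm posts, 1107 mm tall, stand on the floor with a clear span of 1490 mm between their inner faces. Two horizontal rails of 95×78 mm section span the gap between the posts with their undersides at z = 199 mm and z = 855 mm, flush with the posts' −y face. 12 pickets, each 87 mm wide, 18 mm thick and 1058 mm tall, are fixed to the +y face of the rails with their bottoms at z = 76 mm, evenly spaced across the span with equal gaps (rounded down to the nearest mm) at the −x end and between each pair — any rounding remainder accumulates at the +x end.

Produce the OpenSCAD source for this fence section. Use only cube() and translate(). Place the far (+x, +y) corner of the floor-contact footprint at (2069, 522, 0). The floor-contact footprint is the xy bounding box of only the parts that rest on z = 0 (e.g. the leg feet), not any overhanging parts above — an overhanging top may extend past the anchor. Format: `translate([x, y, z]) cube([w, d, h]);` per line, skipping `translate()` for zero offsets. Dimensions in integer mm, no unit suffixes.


translate([389, 427, 0]) cube([95, 95, 1107]);
translate([1974, 427, 0]) cube([95, 95, 1107]);
translate([484, 427, 199]) cube([1490, 95, 78]);
translate([484, 427, 855]) cube([1490, 95, 78]);
translate([518, 522, 76]) cube([87, 18, 1058]);
translate([639, 522, 76]) cube([87, 18, 1058]);
translate([760, 522, 76]) cube([87, 18, 1058]);
translate([881, 522, 76]) cube([87, 18, 1058]);
translate([1002, 522, 76]) cube([87, 18, 1058]);
translate([1123, 522, 76]) cube([87, 18, 1058]);
translate([1244, 522, 76]) cube([87, 18, 1058]);
translate([1365, 522, 76]) cube([87, 18, 1058]);
translate([1486, 522, 76]) cube([87, 18, 1058]);
translate([1607, 522, 76]) cube([87, 18, 1058]);
translate([1728, 522, 76]) cube([87, 18, 1058]);
translate([1849, 522, 76]) cube([87, 18, 1058]);


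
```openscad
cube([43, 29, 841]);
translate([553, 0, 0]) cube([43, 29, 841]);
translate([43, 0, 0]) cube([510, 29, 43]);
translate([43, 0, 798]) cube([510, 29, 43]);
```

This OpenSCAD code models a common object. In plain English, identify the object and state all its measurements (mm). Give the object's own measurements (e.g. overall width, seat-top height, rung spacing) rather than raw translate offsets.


A rectangular picture frame lying in the x–z plane (depth along y). The opening is 510 mm wide (x) by 755 mm tall (z), surrounded by a border 43 mm wide on all four sides. The frame is 29 mm deep and is made of two full-height vertical stiles with two horizontal rails fitted between them.


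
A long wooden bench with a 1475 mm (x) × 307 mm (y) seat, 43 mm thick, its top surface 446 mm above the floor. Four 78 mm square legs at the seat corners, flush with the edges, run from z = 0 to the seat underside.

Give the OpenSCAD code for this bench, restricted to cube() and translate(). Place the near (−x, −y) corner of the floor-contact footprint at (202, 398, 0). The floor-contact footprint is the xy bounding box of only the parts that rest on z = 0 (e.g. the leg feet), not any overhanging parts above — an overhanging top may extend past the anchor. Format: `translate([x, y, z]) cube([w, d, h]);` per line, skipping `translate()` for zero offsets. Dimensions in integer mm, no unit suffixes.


translate([202, 398, 403]) cube([1475, 307, 43]);
translate([202, 398, 0]) cube([78, 78, 403]);
translate([202, 627, 0]) cube([78, 78, 403]);
translate([1599, 398, 0]) cube([78, 78, 403]);
translate([1599, 627, 0]) cube([78, 78, 403]);


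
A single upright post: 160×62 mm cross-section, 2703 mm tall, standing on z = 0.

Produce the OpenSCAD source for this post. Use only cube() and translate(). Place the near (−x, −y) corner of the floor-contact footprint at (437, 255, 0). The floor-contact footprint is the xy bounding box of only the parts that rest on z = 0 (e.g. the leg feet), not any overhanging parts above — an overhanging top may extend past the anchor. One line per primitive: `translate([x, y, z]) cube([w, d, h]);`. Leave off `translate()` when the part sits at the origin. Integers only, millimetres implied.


translate([437, 255, 0]) cube([160, 62, 2703]);


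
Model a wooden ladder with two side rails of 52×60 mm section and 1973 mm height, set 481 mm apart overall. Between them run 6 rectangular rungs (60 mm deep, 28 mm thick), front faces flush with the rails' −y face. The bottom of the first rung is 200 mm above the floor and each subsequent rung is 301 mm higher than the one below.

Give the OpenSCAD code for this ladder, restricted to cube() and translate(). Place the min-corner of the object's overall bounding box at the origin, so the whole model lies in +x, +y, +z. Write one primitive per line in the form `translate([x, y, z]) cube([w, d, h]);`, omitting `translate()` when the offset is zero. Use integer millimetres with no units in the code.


// rung span = 481 - 2*52 = 377
// rung[k] z = 200 + k*301
cube([52, 60, 1973]);
translate([429, 0, 0]) cube([52, 60, 1973]);
translate([52, 0, 200]) cube([377, 60, 28]);
translate([52, 0, 501]) cube([377, 60, 28]);
translate([52, 0, 802]) cube([377, 60, 28]);
translate([52, 0, 1103]) cube([377, 60, 28]);
translate([52, 0, 1404]) cube([377, 60, 28]);
translate([52, 0, 1705]) cube([377, 60, 28]);


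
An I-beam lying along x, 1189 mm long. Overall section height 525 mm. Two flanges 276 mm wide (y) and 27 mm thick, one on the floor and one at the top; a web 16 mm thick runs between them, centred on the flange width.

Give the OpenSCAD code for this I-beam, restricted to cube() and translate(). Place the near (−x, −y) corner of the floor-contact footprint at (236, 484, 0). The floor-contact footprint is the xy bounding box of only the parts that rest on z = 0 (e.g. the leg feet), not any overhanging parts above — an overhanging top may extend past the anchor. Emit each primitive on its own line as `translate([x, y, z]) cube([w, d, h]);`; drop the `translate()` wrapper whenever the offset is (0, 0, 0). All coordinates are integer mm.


translate([236, 484, 0]) cube([1189, 276, 27]);
translate([236, 614, 27]) cube([1189, 16, 471]);
translate([236, 484, 498]) cube([1189, 276, 27]);


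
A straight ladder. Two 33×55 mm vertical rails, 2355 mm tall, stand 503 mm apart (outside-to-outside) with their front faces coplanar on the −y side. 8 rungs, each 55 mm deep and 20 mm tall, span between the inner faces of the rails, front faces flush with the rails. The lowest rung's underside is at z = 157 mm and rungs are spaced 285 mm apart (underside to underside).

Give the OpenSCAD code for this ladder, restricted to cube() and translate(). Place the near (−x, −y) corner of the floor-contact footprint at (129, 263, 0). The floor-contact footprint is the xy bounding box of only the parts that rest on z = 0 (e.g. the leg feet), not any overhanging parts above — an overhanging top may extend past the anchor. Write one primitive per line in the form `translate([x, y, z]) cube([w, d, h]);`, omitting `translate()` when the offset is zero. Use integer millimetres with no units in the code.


// rung span = 503 - 2*33 = 437
// rung[k] z = 157 + k*285
translate([129, 263, 0]) cube([33, 55, 2355]);
translate([599, 263, 0]) cube([33, 55, 2355]);
translate([162, 263, 157]) cube([437, 55, 20]);
translate([162, 263, 442]) cube([437, 55, 20]);
translate([162, 263, 727]) cube([437, 55, 20]);
translate([162, 263, 1012]) cube([437, 55, 20]);
translate([162, 263, 1297]) cube([437, 55, 20]);
translate([162, 263, 1582]) cube([437, 55, 20]);
translate([162, 263, 1867]) cube([437, 55, 20]);
translate([162, 263, 2152]) cube([437, 55, 20]);


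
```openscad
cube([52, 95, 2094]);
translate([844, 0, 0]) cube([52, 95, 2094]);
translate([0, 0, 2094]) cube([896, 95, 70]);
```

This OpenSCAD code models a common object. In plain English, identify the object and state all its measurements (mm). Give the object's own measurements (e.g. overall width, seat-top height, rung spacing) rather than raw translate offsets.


A door frame. The clear opening is 792 mm wide and 2094 mm high. Two 52 mm wide jambs, 95 mm deep, stand either side of the opening from the floor to the top of the opening. A 70 mm thick head sits across the top of both jambs, spanning the full outside width of the frame.


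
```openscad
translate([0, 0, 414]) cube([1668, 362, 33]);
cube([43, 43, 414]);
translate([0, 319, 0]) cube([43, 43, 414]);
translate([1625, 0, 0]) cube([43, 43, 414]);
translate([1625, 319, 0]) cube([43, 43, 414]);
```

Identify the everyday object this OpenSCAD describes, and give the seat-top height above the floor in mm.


A bench. The seat-top height is 447 mm.

A long slab on four corner posts — a bench. The slab sits at z = 414 with thickness 33, so the top is 414 + 33 = 447 mm.


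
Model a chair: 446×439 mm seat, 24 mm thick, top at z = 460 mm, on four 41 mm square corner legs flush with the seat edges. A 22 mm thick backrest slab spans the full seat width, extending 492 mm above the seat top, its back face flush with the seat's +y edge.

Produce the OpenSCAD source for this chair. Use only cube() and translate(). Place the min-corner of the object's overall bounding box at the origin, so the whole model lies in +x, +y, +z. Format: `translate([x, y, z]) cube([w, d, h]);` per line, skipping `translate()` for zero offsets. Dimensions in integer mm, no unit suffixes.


translate([0, 0, 436]) cube([446, 439, 24]);
cube([41, 41, 436]);
translate([405, 0, 0]) cube([41, 41, 436]);
translate([0, 398, 0]) cube([41, 41, 436]);
translate([405, 398, 0]) cube([41, 41, 436]);
translate([0, 417, 460]) cube([446, 22, 492]);


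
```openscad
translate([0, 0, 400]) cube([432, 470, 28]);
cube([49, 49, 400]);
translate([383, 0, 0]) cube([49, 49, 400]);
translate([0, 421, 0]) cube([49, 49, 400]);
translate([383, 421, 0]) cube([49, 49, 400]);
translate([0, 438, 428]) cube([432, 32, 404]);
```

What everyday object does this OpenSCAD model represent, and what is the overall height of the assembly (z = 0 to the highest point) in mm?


A chair. The overall height is 832 mm.

A slab on four corner posts with a tall panel at the back — a chair. The seat slab sits at z = 400 with thickness 28, and the 404 mm backrest starts at the seat top, so the overall height is 400 + 28 + 404 = 832 mm.


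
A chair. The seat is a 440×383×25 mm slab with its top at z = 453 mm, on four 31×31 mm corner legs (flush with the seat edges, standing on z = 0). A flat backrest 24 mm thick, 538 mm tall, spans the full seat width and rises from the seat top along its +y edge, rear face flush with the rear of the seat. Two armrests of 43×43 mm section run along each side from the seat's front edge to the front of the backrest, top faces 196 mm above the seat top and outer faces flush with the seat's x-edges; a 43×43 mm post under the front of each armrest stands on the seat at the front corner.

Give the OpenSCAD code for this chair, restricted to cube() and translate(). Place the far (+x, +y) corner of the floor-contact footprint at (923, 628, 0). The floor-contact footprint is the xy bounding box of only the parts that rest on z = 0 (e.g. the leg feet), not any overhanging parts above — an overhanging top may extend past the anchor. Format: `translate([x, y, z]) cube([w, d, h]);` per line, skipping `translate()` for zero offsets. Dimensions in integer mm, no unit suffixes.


translate([483, 245, 428]) cube([440, 383, 25]);
translate([483, 245, 0]) cube([31, 31, 428]);
translate([892, 245, 0]) cube([31, 31, 428]);
translate([483, 597, 0]) cube([31, 31, 428]);
translate([892, 597, 0]) cube([31, 31, 428]);
translate([483, 604, 453]) cube([440, 24, 538]);
translate([483, 245, 606]) cube([43, 359, 43]);
translate([880, 245, 606]) cube([43, 359, 43]);
translate([483, 245, 453]) cube([43, 43, 153]);
translate([880, 245, 453]) cube([43, 43, 153]);


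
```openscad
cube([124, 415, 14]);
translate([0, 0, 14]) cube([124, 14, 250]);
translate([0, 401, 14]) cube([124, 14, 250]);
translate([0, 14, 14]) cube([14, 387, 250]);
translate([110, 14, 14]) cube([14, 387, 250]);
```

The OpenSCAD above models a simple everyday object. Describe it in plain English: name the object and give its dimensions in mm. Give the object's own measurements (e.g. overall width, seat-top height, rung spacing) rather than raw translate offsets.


An open-topped rectangular box: outside dimensions 124×415×264 mm, with a uniform wall and base thickness of 14 mm. The base is a full 124×415 slab on the floor; four walls sit on top of the base. The front and back walls (the −y and +y sides) span the full width; the two side walls fit between them.


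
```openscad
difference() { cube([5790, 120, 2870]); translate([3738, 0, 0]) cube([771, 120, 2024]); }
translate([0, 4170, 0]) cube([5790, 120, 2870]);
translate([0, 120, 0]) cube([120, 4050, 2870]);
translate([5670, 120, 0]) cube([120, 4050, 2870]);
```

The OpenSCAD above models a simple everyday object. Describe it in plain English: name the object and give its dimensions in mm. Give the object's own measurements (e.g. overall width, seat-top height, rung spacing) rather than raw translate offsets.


A single room: four walls, each 2870 mm tall and 120 mm thick, enclosing an outside footprint 5790×4290 mm (x × y), no floor or roof. The front and back walls (−y and +y sides) run the full x-width; the side walls fit between their inner faces. A door opening 771 mm wide and 2024 mm tall is cut through the front wall from the floor up, its −x edge 3738 mm from the wall's −x end.


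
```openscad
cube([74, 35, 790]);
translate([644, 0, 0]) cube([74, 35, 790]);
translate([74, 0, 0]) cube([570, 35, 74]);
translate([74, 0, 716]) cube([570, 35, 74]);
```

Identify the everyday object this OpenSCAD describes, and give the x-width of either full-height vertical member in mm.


A picture frame. The border width is 74 mm.

Four thin pieces enclosing a rectangular opening — a picture frame. The two full-height stiles are 790 mm tall; the top rail sits at z = 716 and is 74 mm tall, so the border above the opening is 790 − 716 = 74 mm, matching the stile x-width.


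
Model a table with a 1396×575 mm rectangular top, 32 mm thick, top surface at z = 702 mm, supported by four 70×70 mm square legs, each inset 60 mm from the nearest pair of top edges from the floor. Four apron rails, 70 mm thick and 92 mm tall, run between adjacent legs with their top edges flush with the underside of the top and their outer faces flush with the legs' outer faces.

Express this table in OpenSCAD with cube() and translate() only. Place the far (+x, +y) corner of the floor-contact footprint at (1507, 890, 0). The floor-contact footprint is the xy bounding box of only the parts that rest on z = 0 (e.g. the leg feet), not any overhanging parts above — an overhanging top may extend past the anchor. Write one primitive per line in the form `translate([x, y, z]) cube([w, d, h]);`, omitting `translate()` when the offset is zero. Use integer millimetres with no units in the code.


// leg_h = 702 - 32 = 670
// apron z = 670 - 92 = 578
translate([171, 375, 670]) cube([1396, 575, 32]);
translate([231, 435, 0]) cube([70, 70, 670]);
translate([1437, 435, 0]) cube([70, 70, 670]);
translate([231, 820, 0]) cube([70, 70, 670]);
translate([1437, 820, 0]) cube([70, 70, 670]);
translate([301, 435, 578]) cube([1136, 70, 92]);
translate([301, 820, 578]) cube([1136, 70, 92]);
translate([231, 505, 578]) cube([70, 315, 92]);
translate([1437, 505, 578]) cube([70, 315, 92]);


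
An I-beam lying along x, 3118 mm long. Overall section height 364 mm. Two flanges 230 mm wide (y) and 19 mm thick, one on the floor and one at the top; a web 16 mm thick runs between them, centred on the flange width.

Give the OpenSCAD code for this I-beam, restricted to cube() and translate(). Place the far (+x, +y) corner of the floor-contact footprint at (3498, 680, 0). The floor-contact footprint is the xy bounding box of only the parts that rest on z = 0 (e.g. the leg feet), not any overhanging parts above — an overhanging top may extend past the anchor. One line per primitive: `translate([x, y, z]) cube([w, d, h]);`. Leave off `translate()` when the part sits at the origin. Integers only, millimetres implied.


translate([380, 450, 0]) cube([3118, 230, 19]);
translate([380, 557, 19]) cube([3118, 16, 326]);
translate([380, 450, 345]) cube([3118, 230, 19]);


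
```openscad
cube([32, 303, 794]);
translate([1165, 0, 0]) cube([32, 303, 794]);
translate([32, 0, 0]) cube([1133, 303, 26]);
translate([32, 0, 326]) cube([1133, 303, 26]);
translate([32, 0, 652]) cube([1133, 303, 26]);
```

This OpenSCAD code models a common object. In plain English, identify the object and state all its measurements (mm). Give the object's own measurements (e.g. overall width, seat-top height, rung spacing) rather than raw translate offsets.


An open bookshelf. Two side panels, each 32 mm thick, 303 mm deep and 794 mm tall, stand 1197 mm apart (outside-to-outside). Between them sit 3 shelves, each 26 mm thick and 303 mm deep, spanning the full gap between the sides. The bottom shelf rests on the floor (its underside at z = 0) and the clear gap between one shelf's top and the next shelf's underside is 300 mm.


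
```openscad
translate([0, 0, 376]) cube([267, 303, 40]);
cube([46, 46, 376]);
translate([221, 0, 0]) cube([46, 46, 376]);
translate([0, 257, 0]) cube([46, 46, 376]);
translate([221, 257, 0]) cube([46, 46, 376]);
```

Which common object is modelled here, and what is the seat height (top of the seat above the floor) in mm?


A stool. The seat height is 416 mm.

A 267×303×40 slab at z = 376 on four corner posts — a stool. The seat top is 376 + 40 = 416 mm.


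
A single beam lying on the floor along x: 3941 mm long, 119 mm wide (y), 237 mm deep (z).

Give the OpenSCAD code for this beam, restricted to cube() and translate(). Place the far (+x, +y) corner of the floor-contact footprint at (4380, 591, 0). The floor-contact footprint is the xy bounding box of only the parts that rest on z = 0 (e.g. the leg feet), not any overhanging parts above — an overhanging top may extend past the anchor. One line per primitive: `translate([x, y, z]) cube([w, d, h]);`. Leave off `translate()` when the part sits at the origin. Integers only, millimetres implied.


translate([439, 472, 0]) cube([3941, 119, 237]);


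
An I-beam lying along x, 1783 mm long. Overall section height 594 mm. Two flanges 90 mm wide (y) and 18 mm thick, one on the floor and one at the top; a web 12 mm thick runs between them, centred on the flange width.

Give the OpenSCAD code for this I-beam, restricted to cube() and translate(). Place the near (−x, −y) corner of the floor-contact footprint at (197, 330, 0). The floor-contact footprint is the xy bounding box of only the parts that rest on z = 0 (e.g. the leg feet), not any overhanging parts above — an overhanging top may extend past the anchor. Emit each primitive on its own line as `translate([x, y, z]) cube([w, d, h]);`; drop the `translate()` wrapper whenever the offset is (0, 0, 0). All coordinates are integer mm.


translate([197, 330, 0]) cube([1783, 90, 18]);
translate([197, 369, 18]) cube([1783, 12, 558]);
translate([197, 330, 576]) cube([1783, 90, 18]);


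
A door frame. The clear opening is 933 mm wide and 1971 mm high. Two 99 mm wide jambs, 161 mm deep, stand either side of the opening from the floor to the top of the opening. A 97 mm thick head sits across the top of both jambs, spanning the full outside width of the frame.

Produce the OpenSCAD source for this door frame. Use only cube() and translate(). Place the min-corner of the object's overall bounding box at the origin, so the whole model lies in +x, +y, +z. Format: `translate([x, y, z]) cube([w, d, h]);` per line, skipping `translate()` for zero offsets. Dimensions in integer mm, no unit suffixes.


cube([99, 161, 1971]);
translate([1032, 0, 0]) cube([99, 161, 1971]);
translate([0, 0, 1971]) cube([1131, 161, 97]);


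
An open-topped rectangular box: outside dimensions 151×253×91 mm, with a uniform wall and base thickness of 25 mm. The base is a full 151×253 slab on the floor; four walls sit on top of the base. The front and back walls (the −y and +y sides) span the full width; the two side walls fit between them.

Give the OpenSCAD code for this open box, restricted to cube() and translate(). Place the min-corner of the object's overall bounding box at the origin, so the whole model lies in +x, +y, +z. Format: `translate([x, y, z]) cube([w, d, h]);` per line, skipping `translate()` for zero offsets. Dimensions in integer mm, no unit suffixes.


cube([151, 253, 25]);
translate([0, 0, 25]) cube([151, 25, 66]);
translate([0, 228, 25]) cube([151, 25, 66]);
translate([0, 25, 25]) cube([25, 203, 66]);
translate([126, 25, 25]) cube([25, 203, 66]);


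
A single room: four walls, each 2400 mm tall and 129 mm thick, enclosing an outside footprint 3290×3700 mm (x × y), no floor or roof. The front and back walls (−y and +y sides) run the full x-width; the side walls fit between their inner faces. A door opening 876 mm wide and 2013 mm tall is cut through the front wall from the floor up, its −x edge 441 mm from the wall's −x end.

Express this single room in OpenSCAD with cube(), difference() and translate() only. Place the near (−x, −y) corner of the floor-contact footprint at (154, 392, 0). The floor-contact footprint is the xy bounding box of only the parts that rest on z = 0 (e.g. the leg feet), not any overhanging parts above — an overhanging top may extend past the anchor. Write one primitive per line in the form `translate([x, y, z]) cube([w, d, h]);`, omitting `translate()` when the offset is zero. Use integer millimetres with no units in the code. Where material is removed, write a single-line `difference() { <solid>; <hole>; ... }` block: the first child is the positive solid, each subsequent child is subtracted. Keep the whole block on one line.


difference() { translate([154, 392, 0]) cube([3290, 129, 2400]); translate([595, 392, 0]) cube([876, 129, 2013]); }
translate([154, 3963, 0]) cube([3290, 129, 2400]);
translate([154, 521, 0]) cube([129, 3442, 2400]);
translate([3315, 521, 0]) cube([129, 3442, 2400]);


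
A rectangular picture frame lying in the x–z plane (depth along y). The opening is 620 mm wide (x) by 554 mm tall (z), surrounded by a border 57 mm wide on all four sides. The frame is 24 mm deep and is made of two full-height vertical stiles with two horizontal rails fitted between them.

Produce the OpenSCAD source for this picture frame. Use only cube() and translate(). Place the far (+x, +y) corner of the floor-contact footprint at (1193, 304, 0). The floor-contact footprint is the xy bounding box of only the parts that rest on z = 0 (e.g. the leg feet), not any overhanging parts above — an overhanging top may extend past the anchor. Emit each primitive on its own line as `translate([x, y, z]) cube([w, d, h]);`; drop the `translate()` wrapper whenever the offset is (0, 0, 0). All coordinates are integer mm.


translate([459, 280, 0]) cube([57, 24, 668]);
translate([1136, 280, 0]) cube([57, 24, 668]);
translate([516, 280, 0]) cube([620, 24, 57]);
translate([516, 280, 611]) cube([620, 24, 57]);


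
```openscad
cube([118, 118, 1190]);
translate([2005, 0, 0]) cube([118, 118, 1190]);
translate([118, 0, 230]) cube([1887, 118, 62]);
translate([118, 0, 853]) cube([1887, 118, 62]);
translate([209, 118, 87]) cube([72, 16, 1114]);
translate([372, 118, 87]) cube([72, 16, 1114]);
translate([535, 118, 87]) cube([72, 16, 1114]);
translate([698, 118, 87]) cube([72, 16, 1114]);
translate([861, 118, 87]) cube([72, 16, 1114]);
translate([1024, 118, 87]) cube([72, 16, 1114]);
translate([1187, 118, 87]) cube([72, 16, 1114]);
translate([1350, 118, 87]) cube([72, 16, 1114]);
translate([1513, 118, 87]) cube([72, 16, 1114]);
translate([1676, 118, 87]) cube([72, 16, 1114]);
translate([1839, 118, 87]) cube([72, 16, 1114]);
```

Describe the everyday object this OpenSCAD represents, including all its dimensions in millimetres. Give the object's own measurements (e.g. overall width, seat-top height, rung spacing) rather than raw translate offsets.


A fence section. Two 118×118 mm posts, 1190 mm tall, stand on the floor with a clear span of 1887 mm between their inner faces. Two horizontal rails of 118×62 mm section span the gap between the posts with their undersides at z = 230 mm and z = 853 mm, flush with the posts' −y face. 11 pickets, each 72 mm wide, 16 mm thick and 1114 mm tall, are fixed to the +y face of the rails with their bottoms at z = 87 mm, spaced across the span with a 91 mm gap after the −x post and between neighbouring pickets, with 94 mm left before the +x post.


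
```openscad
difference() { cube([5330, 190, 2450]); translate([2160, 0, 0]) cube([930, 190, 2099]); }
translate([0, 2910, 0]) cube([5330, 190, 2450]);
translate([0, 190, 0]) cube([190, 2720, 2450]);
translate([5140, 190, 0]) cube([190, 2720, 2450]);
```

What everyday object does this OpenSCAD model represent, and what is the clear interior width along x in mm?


A single room. The interior width is 4950 mm.

Four walls enclosing a rectangle with a door in the front wall — a room. Outside width 5330 minus two 190 mm walls gives 4950 mm.


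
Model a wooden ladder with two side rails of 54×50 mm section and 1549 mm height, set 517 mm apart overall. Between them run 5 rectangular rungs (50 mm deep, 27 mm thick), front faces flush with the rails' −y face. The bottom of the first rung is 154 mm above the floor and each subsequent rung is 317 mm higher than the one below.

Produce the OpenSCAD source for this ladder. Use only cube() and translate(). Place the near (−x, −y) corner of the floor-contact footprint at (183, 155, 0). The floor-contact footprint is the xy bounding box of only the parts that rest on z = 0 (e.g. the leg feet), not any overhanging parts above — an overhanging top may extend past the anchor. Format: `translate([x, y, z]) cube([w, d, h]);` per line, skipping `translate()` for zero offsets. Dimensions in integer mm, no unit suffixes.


translate([183, 155, 0]) cube([54, 50, 1549]);
translate([646, 155, 0]) cube([54, 50, 1549]);
translate([237, 155, 154]) cube([409, 50, 27]);
translate([237, 155, 471]) cube([409, 50, 27]);
translate([237, 155, 788]) cube([409, 50, 27]);
translate([237, 155, 1105]) cube([409, 50, 27]);
translate([237, 155, 1422]) cube([409, 50, 27]);


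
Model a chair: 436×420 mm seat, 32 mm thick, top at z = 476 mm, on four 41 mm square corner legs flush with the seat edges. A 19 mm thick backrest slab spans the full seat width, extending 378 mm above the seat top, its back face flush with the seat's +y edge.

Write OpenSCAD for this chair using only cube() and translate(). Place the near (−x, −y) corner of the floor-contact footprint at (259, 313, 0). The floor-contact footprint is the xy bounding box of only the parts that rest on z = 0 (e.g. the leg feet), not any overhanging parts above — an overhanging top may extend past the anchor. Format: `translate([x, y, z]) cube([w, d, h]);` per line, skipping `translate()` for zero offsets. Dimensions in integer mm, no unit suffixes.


// leg_h = 476 - 32 = 444
translate([259, 313, 444]) cube([436, 420, 32]);
translate([259, 313, 0]) cube([41, 41, 444]);
translate([654, 313, 0]) cube([41, 41, 444]);
translate([259, 692, 0]) cube([41, 41, 444]);
translate([654, 692, 0]) cube([41, 41, 444]);
translate([259, 714, 476]) cube([436, 19, 378]);


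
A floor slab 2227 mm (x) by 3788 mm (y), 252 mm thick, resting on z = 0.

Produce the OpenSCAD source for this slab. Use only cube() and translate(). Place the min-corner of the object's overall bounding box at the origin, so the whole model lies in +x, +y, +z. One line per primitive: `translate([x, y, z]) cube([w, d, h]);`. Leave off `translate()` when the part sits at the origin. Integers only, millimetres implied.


cube([2227, 3788, 252]);


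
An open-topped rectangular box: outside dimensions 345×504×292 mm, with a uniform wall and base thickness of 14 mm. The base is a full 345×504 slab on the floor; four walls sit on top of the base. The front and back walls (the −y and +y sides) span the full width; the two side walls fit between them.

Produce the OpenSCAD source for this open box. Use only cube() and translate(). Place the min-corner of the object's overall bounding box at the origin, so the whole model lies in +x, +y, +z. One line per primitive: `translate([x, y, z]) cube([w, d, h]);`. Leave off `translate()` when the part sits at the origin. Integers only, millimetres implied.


cube([345, 504, 14]);
translate([0, 0, 14]) cube([345, 14, 278]);
translate([0, 490, 14]) cube([345, 14, 278]);
translate([0, 14, 14]) cube([14, 476, 278]);
translate([331, 14, 14]) cube([14, 476, 278]);


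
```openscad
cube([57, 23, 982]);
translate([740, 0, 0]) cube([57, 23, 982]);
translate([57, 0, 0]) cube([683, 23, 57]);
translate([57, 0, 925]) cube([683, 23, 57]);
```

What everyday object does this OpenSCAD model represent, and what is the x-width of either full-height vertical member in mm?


A picture frame. The border width is 57 mm.

Four thin pieces enclosing a rectangular opening — a picture frame. The two full-height stiles are 982 mm tall; the top rail sits at z = 925 and is 57 mm tall, so the border above the opening is 982 − 925 = 57 mm, matching the stile x-width.


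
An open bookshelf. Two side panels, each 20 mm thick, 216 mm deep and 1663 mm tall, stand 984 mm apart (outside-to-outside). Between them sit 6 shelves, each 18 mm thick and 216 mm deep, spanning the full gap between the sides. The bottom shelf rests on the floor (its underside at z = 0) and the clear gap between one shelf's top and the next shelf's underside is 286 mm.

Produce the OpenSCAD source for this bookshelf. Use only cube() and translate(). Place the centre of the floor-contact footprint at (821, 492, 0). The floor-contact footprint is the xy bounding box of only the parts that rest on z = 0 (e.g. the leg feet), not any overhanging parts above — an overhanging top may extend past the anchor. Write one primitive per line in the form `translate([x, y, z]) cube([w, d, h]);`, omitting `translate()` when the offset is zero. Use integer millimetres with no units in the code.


translate([329, 384, 0]) cube([20, 216, 1663]);
translate([1293, 384, 0]) cube([20, 216, 1663]);
translate([349, 384, 0]) cube([944, 216, 18]);
translate([349, 384, 304]) cube([944, 216, 18]);
translate([349, 384, 608]) cube([944, 216, 18]);
translate([349, 384, 912]) cube([944, 216, 18]);
translate([349, 384, 1216]) cube([944, 216, 18]);
translate([349, 384, 1520]) cube([944, 216, 18]);


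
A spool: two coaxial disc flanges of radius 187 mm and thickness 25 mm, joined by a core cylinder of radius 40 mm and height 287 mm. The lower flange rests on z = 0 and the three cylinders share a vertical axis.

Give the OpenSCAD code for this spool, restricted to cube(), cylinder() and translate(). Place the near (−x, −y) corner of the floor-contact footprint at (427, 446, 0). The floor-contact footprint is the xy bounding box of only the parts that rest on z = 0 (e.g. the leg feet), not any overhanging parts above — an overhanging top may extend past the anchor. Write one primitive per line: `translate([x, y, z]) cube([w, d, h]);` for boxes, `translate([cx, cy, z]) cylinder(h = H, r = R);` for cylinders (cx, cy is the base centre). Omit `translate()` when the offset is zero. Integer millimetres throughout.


translate([614, 633, 0]) cylinder(h = 25, r = 187);
translate([614, 633, 25]) cylinder(h = 287, r = 40);
translate([614, 633, 312]) cylinder(h = 25, r = 187);
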